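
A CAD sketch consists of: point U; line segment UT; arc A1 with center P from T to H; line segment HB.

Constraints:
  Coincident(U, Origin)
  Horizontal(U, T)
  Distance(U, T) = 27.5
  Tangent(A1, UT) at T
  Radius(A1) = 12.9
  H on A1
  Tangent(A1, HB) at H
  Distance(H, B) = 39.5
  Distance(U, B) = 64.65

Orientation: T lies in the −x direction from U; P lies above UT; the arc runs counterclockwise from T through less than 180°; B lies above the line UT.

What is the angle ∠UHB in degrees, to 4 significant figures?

170.1°

Checks: U.y = 0.00, T.y = 0.00 ✓; |PH| = 12.90 ✓; ∠(PH, HB) = 90.00° ✓; |HB| = 39.50 ✓; |UB| = 64.65 ✓.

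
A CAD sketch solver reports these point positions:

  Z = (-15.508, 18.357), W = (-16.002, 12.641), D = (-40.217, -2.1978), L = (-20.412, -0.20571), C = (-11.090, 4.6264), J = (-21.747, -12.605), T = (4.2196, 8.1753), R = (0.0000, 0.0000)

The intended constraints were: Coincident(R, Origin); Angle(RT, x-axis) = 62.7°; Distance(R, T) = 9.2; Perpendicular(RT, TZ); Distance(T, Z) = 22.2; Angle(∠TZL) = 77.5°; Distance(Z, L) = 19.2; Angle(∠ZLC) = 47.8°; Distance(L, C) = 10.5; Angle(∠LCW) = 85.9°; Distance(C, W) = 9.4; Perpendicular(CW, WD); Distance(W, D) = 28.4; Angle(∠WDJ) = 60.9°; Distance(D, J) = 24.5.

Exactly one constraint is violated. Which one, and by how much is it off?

Distance(D, J) = 24.5 — off by 3.30.

R = (0.00, 0.00) ✓; RT at 62.70° ✓; |RT| = 9.200 ✓; ∠(RT, TZ) = 90.00° ✓; |TZ| = 22.20 ✓; ∠TZL = 77.50° ✓; |ZL| = 19.20 ✓; ∠ZLC = 47.80° ✓; |LC| = 10.50 ✓; ∠LCW = 85.90° ✓; |CW| = 9.400 ✓; ∠(CW, WD) = 90.00° ✓; |WD| = 28.40 ✓; ∠WDJ = 60.90° ✓; |DJ| = 21.20 ✗.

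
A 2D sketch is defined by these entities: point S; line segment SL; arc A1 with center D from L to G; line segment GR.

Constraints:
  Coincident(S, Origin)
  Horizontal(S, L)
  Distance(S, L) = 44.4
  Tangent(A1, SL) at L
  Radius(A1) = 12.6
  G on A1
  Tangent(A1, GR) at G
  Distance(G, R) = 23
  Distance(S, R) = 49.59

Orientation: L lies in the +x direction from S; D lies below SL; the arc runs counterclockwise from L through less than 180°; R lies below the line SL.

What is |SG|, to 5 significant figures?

34.602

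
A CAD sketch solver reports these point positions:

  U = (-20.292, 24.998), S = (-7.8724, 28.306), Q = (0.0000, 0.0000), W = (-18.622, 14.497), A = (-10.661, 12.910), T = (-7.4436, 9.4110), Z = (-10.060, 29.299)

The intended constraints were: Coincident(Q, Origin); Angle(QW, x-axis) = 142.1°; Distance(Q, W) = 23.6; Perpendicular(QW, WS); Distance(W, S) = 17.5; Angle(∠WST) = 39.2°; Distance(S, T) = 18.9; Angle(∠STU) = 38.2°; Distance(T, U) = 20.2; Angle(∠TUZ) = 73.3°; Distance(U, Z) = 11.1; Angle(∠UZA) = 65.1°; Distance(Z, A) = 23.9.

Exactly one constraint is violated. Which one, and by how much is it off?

Distance(Z, A) = 23.9 — off by 7.50.

Q = (0.00, 0.00) ✓; QW at 142.1° ✓; |QW| = 23.60 ✓; ∠(QW, WS) = 90.00° ✓; |WS| = 17.50 ✓; ∠WST = 39.20° ✓; |ST| = 18.90 ✓; ∠STU = 38.20° ✓; |TU| = 20.20 ✓; ∠TUZ = 73.30° ✓; |UZ| = 11.10 ✓; ∠UZA = 65.10° ✓; |ZA| = 16.40 ✗.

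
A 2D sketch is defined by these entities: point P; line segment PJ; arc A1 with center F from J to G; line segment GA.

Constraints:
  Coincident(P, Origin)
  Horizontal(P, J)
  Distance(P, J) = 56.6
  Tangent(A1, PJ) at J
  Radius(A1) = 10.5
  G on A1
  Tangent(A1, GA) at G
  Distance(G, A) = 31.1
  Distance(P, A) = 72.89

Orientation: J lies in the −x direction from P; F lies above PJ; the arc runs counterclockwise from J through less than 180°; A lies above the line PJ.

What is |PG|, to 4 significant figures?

49.07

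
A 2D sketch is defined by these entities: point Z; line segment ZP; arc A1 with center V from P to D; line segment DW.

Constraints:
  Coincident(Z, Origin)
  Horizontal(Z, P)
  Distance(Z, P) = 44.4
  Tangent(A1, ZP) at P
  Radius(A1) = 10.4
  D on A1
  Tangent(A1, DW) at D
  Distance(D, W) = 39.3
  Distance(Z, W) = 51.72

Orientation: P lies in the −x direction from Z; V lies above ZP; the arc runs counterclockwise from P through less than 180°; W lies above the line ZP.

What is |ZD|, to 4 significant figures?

35.21

Checks: |ZP| = 44.40 ✓; |VD| = 10.40 ✓; ∠(VD, DW) = 90.00° ✓; |DW| = 39.30 ✓; |ZW| = 51.72 ✓.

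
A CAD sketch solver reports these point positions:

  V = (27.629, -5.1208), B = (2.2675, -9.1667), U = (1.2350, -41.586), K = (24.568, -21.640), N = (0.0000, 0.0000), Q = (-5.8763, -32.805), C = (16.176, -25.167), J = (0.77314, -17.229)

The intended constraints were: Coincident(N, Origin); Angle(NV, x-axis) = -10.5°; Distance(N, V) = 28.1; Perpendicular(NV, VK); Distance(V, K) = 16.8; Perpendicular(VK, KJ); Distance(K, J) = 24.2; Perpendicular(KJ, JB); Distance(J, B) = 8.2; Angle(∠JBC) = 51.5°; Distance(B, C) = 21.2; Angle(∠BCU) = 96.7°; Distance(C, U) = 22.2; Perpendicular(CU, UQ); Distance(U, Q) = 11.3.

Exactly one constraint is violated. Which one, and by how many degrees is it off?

Perpendicular(CU, UQ) — off by 8.70°.

N = (0.00, 0.00) ✓; NV at -10.50° ✓; |NV| = 28.10 ✓; ∠(NV, VK) = 90.00° ✓; |VK| = 16.80 ✓; ∠(VK, KJ) = 90.00° ✓; |KJ| = 24.20 ✓; ∠(KJ, JB) = 90.00° ✓; |JB| = 8.200 ✓; ∠JBC = 51.50° ✓; |BC| = 21.20 ✓; ∠BCU = 96.70° ✓; |CU| = 22.20 ✓; ∠(CU, UQ) = 98.70° ✗; |UQ| = 11.30 ✓.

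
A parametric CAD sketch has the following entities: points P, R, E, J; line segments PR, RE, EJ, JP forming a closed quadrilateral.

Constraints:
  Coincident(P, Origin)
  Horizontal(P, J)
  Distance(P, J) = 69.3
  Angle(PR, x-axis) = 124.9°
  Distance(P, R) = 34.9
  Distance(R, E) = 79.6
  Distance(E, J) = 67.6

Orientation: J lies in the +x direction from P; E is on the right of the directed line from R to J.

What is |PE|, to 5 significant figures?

45.253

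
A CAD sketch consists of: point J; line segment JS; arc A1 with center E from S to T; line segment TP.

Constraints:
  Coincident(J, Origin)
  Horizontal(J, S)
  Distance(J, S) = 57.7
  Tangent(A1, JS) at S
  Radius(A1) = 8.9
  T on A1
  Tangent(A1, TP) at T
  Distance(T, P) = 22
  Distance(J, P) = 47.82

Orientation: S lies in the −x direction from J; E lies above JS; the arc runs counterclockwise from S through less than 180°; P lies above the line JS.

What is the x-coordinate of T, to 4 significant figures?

-49.58

J is at the origin; JS is horizontal with |JS| = 57.7 and S on the −x side, so S = (-57.70, 0.000). Since A1 is tangent to JS there, ES ⟂ JS, so E = S + (0, 8.9) = (-57.70, 8.900). Since ET ⟂ TP (tangency), |EP| = √(8.9² + 22.0²) = 23.73 regardless of where T sits on A1. So P lies on both circle(J, 47.82) and circle(E, 23.73); the above-JS intersection is P = (-40.57, 25.32). T is the foot of the tangent from P: T = (-49.58, 5.253).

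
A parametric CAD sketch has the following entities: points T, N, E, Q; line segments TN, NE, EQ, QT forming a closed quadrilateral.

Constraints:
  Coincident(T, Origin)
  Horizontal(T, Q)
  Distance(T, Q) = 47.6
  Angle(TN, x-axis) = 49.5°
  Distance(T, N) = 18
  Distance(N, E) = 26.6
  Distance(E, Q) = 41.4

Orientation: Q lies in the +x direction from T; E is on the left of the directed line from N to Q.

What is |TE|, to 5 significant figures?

44.534

Checks: |NE| = 26.60 ✓; |EQ| = 41.40 ✓.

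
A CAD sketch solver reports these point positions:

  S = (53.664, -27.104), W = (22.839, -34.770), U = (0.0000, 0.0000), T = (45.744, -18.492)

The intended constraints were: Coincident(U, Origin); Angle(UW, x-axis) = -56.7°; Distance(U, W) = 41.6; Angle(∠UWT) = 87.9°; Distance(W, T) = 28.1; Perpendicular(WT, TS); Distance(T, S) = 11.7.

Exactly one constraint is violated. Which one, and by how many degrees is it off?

Perpendicular(WT, TS) — off by 7.20°.

U = (0.00, 0.00) ✓; UW at -56.70° ✓; |UW| = 41.60 ✓; ∠UWT = 87.90° ✓; |WT| = 28.10 ✓; ∠(WT, TS) = 82.80° ✗; |TS| = 11.70 ✓.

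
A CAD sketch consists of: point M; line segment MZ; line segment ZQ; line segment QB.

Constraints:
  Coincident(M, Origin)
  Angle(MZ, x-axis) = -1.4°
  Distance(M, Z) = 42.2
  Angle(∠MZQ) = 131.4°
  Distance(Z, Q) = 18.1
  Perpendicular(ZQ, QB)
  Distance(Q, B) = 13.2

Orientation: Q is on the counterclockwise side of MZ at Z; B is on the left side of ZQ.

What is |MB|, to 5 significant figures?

49.571

∠MZQ = 131.4°, so ZQ runs at -1.4° + (180° − 131.4°) = 47.200° from the x-axis; with |ZQ| = 18.1, Q = Z + 18.1·(cos 47.200°, sin 47.200°) = (54.485, 12.249). ZQ ⟂ QB; with |QB| = 13.2 on the left of ZQ, B = Q + 13.2·(-0.73373, 0.67944) = (44.800, 21.218). Then |MB| = |B − M| = 49.571.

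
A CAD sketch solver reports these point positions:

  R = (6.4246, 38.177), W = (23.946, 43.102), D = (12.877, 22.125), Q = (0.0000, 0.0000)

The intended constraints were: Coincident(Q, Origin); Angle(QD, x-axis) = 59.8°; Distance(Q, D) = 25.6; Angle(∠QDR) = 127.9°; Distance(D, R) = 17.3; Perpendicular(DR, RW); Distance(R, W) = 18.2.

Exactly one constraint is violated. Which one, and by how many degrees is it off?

Perpendicular(DR, RW) — off by 6.20°.

Q = (0.00, 0.00) ✓; QD at 59.80° ✓; |QD| = 25.60 ✓; ∠QDR = 127.9° ✓; |DR| = 17.30 ✓; ∠(DR, RW) = 96.20° ✗; |RW| = 18.20 ✓.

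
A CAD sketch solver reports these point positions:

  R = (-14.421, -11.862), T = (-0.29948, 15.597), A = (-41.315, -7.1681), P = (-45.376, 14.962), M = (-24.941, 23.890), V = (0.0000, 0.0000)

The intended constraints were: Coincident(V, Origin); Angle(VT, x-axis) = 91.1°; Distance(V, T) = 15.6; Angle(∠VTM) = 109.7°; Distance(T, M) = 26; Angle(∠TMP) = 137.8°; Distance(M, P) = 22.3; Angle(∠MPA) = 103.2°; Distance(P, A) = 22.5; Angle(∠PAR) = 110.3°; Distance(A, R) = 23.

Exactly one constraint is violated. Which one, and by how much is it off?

Distance(A, R) = 23 — off by 4.30.

V = (0.00, 0.00) ✓; VT at 91.10° ✓; |VT| = 15.60 ✓; ∠VTM = 109.7° ✓; |TM| = 26.00 ✓; ∠TMP = 137.8° ✓; |MP| = 22.30 ✓; ∠MPA = 103.2° ✓; |PA| = 22.50 ✓; ∠PAR = 110.3° ✓; |AR| = 27.30 ✗.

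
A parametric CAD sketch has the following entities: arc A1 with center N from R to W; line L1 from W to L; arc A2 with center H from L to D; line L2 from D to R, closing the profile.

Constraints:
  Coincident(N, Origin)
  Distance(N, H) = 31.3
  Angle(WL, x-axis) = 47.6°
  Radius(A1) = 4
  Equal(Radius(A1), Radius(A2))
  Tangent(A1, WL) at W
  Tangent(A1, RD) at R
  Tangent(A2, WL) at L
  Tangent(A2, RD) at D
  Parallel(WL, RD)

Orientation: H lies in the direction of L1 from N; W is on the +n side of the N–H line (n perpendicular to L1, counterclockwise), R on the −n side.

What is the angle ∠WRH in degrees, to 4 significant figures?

82.72°

The slot axis is L1's direction at 47.6°, so u = (cos 47.6°, sin 47.6°) = (0.6743, 0.7385) and n = (−sin 47.6°, cos 47.6°) = (-0.7385, 0.6743). N is at the origin and H lies 31.3 along u from N, so H = 31.3·u = (21.11, 23.11). Tangency of A1 to both parallel lines with radius 4.0 puts W and R at N ± 4.0·n: W = (-2.954, 2.697), R = (2.954, -2.697). Then cos ∠WRH = RW·RH / (|RW||RH|), giving 82.72°.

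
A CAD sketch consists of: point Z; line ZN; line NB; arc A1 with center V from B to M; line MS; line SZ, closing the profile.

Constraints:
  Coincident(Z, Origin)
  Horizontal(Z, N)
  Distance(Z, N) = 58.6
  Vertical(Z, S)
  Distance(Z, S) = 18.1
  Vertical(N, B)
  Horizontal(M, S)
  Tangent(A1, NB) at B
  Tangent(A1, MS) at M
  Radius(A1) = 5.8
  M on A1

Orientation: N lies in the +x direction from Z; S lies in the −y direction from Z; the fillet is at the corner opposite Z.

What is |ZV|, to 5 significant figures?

54.214

ZS is vertical with |ZS| = 18.1 and S on the −y side, so S = (0.0000, -18.100). The virtual corner opposite Z is at (58.600, -18.100). Since A1 is tangent to NB there, VB ⟂ NB and tangency of A1 to MS means the radius VM is perpendicular to MS, with radius 5.8, so the center V sits 5.8 in from both sides at V = (52.800, -12.300). Then |ZV| = |V − Z| = 54.214.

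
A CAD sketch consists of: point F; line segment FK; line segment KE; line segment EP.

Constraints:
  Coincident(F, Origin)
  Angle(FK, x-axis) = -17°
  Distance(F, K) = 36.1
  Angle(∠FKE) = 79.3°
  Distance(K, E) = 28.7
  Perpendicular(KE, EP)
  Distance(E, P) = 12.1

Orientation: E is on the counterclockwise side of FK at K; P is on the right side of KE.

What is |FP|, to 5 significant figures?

52.412

∠FKE = 79.3°, so KE runs at -17.0° + (180° − 79.3°) = 83.700° from the x-axis; with |KE| = 28.7, E = K + 28.7·(cos 83.700°, sin 83.700°) = (37.672, 17.972). The perpendicularity gives EP at right angles to KE; with |EP| = 12.1 on the right of KE, P = E + 12.1·(0.99396, -0.10973) = (49.699, 16.644). Then |FP| = |P − F| = 52.412.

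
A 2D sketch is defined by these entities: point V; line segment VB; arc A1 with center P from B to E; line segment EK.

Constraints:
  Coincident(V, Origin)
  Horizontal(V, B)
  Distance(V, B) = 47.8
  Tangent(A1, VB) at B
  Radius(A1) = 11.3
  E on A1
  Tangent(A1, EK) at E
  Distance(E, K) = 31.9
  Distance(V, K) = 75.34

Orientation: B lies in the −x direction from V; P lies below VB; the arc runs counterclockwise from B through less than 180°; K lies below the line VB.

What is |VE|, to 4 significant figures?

59.86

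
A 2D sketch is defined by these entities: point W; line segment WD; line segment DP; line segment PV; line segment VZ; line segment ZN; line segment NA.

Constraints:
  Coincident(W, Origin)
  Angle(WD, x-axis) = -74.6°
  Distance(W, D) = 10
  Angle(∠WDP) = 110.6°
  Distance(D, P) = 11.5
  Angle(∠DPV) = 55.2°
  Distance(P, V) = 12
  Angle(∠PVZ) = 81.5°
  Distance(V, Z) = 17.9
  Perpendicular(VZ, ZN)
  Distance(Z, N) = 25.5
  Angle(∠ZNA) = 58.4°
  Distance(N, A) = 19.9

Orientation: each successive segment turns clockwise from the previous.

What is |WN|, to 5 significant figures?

32.865

W is at the origin; WD runs at -74.6° with length 10.0, so D = (2.6556, -9.6410). ∠WDP = 110.6° gives DP at -144.00° from the x-axis; with |DP| = 11.5, P = (-6.6481, -16.400). ∠DPV = 55.2° gives PV at 91.200° from the x-axis; with |PV| = 12.0, V = (-6.8994, -4.4031). ∠PVZ = 81.5° gives VZ at -7.3000° from the x-axis; with |VZ| = 17.9, Z = (10.855, -6.6776). VZ is perpendicular to ZN, so ZN runs at -97.300°; with |ZN| = 25.5, N = (7.6153, -31.971). Then |WN| = |N − W| = 32.865.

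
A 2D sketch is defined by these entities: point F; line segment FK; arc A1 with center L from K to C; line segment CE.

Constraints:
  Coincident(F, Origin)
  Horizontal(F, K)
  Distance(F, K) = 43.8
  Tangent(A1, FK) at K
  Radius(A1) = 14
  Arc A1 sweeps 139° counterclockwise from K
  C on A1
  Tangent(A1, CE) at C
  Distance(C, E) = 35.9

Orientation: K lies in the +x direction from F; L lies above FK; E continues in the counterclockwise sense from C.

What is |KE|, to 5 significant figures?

51.343

On A1, K sits at bearing -90° from L; a 139° counterclockwise sweep puts C at bearing 49°, so C = L + 14.0·(cos 49°, sin 49°) = (52.985, 24.566). A1 meets CE tangentially, so LC is at right angles to CE, so CE runs along (−sin 49°, cos 49°); with |CE| = 35.9, E = (25.891, 48.118). Then |KE| = |E − K| = 51.343.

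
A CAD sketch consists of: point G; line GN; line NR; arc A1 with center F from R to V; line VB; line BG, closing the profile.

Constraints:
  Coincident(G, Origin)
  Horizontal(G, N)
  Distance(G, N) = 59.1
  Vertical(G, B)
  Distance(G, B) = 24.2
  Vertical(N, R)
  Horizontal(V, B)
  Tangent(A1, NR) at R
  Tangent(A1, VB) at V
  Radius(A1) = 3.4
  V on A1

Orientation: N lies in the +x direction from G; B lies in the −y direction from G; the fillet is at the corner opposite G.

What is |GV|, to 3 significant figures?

60.7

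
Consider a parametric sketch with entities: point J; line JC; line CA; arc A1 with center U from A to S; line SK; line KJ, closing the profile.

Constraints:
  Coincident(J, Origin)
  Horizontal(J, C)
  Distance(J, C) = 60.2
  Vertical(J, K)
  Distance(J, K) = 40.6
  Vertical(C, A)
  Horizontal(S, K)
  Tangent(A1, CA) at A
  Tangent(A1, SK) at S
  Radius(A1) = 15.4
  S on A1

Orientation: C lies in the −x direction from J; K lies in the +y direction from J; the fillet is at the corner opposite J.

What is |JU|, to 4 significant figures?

51.40

J and K share the same x with |JK| = 40.6 and K on the +y side, so K = (0.000, 40.60). The virtual corner opposite J is at (-60.20, 40.60). Tangency of A1 to CA means the radius UA is perpendicular to CA and since A1 is tangent to SK there, US ⟂ SK, with radius 15.4, so the center U sits 15.4 in from both sides at U = (-44.80, 25.20). Then |JU| = |U − J| = 51.40.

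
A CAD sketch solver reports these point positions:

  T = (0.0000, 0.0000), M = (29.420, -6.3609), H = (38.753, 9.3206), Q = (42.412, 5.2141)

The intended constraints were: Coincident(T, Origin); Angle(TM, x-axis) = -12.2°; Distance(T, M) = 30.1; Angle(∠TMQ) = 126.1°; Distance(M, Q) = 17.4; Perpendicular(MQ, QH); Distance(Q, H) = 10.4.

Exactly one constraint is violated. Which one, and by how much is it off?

Distance(Q, H) = 10.4 — off by 4.90.

T = (0.00, 0.00) ✓; TM at -12.20° ✓; |TM| = 30.10 ✓; ∠TMQ = 126.1° ✓; |MQ| = 17.40 ✓; ∠(MQ, QH) = 90.00° ✓; |QH| = 5.500 ✗.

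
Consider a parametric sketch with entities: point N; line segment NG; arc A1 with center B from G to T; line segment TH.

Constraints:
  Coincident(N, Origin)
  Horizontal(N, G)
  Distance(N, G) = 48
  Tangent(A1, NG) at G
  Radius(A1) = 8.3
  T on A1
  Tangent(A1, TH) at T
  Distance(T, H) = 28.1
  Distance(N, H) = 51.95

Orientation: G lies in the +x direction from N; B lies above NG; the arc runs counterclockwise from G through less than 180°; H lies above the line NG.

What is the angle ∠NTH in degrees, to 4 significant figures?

66.66°

Checks: N.y = 0.00, G.y = 0.00 ✓; ∠(BG, GN) = 90.00° ✓; |BT| = 8.300 ✓; ∠(BT, TH) = 90.00° ✓; |TH| = 28.10 ✓; |NH| = 51.95 ✓.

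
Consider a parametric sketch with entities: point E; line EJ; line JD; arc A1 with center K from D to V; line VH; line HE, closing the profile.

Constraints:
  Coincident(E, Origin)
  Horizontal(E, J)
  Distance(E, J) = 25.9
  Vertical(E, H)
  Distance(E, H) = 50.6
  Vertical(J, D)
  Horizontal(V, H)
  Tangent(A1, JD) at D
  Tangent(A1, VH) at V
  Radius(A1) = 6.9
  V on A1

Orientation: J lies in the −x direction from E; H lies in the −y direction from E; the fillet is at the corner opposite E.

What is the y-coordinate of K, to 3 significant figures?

-43.7

E is at the origin; EJ is horizontal with |EJ| = 25.9 and J on the −x side, so J = (-25.9, 0.00). E and H share the same x with |EH| = 50.6 and H on the −y side, so H = (0.00, -50.6). The virtual corner opposite E is at (-25.9, -50.6). Since A1 is tangent to JD there, KD ⟂ JD and A1 meets VH tangentially, so KV is at right angles to VH, with radius 6.9, so the center K sits 6.9 in from both sides at K = (-19.0, -43.7). So K.y = -43.7.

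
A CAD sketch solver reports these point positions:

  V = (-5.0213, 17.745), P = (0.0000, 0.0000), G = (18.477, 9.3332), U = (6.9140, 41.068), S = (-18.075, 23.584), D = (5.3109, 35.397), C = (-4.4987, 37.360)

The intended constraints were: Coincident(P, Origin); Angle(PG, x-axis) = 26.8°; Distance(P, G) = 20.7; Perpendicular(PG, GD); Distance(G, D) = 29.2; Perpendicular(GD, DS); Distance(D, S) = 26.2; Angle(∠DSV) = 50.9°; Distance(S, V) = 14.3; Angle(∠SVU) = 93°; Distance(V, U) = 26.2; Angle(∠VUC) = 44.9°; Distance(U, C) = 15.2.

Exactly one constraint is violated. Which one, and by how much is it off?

Distance(U, C) = 15.2 — off by 3.20.

P = (0.00, 0.00) ✓; PG at 26.80° ✓; |PG| = 20.70 ✓; ∠(PG, GD) = 90.00° ✓; |GD| = 29.20 ✓; ∠(GD, DS) = 90.00° ✓; |DS| = 26.20 ✓; ∠DSV = 50.90° ✓; |SV| = 14.30 ✓; ∠SVU = 93.00° ✓; |VU| = 26.20 ✓; ∠VUC = 44.90° ✓; |UC| = 12.00 ✗.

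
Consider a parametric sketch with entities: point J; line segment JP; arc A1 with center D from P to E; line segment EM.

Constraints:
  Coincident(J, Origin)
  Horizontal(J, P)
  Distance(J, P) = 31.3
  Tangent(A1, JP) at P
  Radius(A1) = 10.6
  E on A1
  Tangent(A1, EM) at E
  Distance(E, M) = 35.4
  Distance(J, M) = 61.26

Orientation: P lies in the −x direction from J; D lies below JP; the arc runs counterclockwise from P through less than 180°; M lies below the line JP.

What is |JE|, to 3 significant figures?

43.4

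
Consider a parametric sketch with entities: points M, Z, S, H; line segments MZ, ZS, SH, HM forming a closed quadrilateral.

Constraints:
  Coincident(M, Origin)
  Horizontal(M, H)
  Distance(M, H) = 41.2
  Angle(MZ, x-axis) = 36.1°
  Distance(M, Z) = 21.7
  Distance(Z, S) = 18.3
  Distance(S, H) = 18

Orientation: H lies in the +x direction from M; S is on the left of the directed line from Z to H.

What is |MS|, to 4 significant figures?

39.22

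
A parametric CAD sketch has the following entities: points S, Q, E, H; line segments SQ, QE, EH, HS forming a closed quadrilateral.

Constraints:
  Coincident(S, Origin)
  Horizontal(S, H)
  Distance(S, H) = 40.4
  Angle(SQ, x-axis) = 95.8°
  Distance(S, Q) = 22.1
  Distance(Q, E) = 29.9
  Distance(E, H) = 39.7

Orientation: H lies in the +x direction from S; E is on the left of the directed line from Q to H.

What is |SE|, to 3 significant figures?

43.5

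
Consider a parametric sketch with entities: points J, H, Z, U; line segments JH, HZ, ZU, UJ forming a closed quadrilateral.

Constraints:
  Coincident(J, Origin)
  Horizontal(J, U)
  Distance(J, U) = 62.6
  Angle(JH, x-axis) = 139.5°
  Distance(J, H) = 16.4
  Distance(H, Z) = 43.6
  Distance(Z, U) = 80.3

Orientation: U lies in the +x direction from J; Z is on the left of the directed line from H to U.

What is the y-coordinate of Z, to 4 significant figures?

51.99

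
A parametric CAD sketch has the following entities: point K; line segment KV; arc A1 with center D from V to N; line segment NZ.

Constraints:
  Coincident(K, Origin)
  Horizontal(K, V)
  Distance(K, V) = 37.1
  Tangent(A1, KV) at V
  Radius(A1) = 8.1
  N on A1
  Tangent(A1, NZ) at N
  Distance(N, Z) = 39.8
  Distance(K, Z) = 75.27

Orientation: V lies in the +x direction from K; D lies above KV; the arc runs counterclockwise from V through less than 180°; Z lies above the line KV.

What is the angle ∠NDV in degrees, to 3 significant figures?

57.3°

K is at the origin; KV is horizontal with |KV| = 37.1 and V on the +x side, so V = (37.1, 0.00). A1 meets KV tangentially, so DV is at right angles to KV, so D = V + (0, 8.1) = (37.1, 8.10). Since DN ⟂ NZ (tangency), |DZ| = √(8.1² + 39.8²) = 40.6 regardless of where N sits on A1. So Z lies on both circle(K, 75.27) and circle(D, 40.6); the above-KV intersection is Z = (65.4, 37.2). N is the foot of the tangent from Z: N = (43.9, 3.72).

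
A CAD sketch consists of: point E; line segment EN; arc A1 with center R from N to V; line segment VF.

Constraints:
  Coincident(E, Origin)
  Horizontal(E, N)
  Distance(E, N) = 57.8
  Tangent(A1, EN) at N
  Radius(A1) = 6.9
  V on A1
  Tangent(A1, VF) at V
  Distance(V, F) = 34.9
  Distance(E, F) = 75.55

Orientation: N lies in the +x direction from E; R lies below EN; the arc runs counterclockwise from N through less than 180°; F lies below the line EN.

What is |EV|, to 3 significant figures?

52.1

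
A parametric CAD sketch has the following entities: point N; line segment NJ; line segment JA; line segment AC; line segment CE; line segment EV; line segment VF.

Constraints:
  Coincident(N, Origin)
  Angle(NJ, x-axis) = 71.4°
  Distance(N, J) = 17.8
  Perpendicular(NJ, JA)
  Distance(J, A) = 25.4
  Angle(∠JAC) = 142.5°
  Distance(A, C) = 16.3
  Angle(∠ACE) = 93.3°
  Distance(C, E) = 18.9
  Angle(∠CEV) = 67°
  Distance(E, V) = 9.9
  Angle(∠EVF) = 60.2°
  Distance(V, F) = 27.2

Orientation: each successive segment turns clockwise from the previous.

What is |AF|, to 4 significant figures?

28.83

N is at the origin; NJ runs at 71.4° with length 17.8, so J = (5.677, 16.87). NJ is perpendicular to JA, so JA runs at -18.60°; with |JA| = 25.4, A = (29.75, 8.769). ∠JAC = 142.5° gives AC at -56.10° from the x-axis; with |AC| = 16.3, C = (38.84, -4.760). ∠ACE = 93.3° gives CE at -142.8° from the x-axis; with |CE| = 18.9, E = (23.79, -16.19). ∠CEV = 67.0° gives EV at 104.2° from the x-axis; with |EV| = 9.9, V = (21.36, -6.590). ∠EVF = 60.2° gives VF at -15.60° from the x-axis; with |VF| = 27.2, F = (47.56, -13.90). Then |AF| = |F − A| = 28.83.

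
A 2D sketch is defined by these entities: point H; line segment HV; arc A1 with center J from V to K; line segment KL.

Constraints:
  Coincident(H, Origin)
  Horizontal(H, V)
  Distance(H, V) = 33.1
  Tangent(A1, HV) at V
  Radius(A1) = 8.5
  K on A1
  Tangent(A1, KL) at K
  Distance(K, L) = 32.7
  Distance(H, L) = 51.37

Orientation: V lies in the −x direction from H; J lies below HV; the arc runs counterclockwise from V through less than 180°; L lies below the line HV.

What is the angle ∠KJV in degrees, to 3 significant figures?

111°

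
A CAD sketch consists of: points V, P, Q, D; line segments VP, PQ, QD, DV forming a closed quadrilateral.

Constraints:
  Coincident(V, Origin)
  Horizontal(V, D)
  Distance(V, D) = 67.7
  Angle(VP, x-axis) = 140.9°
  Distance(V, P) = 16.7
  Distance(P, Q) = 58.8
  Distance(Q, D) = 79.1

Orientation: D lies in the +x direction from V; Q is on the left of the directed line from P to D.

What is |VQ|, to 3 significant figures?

63.4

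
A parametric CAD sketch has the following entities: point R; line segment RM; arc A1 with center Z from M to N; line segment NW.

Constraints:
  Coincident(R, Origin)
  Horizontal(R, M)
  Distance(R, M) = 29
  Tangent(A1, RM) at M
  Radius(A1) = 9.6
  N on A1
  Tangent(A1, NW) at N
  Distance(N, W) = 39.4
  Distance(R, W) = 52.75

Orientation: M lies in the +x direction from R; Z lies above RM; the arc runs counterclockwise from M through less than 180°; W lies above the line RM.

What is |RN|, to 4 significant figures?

40.06

Checks: |ZN| = 9.600 ✓; ∠(ZN, NW) = 90.00° ✓; |NW| = 39.40 ✓; |RW| = 52.75 ✓.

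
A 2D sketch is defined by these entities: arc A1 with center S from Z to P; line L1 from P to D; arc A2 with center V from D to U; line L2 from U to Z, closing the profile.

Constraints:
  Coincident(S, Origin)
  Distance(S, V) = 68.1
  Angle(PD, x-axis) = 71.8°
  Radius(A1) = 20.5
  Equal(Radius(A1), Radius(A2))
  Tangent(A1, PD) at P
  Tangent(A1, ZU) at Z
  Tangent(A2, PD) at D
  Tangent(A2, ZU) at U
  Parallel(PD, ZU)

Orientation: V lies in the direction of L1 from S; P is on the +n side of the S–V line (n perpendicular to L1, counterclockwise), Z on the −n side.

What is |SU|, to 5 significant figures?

71.119

The slot axis is L1's direction at 71.8°, so u = (cos 71.8°, sin 71.8°) = (0.31233, 0.94997) and n = (−sin 71.8°, cos 71.8°) = (-0.94997, 0.31233). S is at the origin and V lies 68.1 along u from S, so V = 68.1·u = (21.270, 64.693). Tangency of A1 to both parallel lines with radius 20.5 puts P and Z at S ± 20.5·n: P = (-19.474, 6.4029), Z = (19.474, -6.4029). Equal radii place D and U the same way about V: D = V + 20.5·n = (1.7956, 71.096), U = V − 20.5·n = (40.744, 58.290). Then |SU| = |U − S| = 71.119.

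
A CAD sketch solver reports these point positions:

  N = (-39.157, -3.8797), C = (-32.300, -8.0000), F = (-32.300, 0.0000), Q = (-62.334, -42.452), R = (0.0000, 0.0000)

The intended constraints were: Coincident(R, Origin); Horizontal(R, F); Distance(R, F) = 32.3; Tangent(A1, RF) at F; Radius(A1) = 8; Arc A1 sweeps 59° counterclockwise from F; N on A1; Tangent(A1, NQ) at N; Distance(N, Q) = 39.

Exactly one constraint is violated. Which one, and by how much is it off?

Distance(N, Q) = 39 — off by 6.00.

R = (0.00, 0.00) ✓; R.y = 0.00, F.y = 0.00 ✓; |RF| = 32.30 ✓; ∠(CF, FR) = 90.00° ✓; |CF| = 8.000 ✓; bearing(C→N) − bearing(C→F) = 59.00° ✓; |CN| = 8.000 ✓; ∠(CN, NQ) = 90.00° ✓; |NQ| = 45.00 ✗.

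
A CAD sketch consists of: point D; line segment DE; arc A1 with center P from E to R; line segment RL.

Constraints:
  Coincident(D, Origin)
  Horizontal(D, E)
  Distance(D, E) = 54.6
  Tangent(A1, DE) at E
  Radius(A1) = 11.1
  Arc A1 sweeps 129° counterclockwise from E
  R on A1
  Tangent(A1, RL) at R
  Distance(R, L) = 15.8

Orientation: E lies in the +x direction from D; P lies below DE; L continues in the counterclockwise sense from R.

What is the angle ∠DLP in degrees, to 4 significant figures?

57.59°

D is at the origin; DE is horizontal with |DE| = 54.6 and E on the +x side, so E = (54.60, 0.000). The tangent condition forces PE to be normal to DE, so P = E + (0, -11.1) = (54.60, -11.10). On A1, E sits at bearing 90° from P; a 129° counterclockwise sweep puts R at bearing 219°, so R = P + 11.1·(cos 219°, sin 219°) = (45.97, -18.09). Tangency of A1 to RL means the radius PR is perpendicular to RL, so RL runs along (−sin 219°, cos 219°); with |RL| = 15.8, L = (55.92, -30.36). Then cos ∠DLP = LD·LP / (|LD||LP|), giving 57.59°.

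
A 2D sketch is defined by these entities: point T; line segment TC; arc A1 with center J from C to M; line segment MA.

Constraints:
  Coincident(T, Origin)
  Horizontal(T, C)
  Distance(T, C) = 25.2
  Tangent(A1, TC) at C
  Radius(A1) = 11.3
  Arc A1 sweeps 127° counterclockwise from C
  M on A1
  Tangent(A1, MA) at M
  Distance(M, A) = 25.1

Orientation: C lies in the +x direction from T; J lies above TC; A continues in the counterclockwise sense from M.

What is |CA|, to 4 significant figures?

38.63

T is at the origin; TC is horizontal with |TC| = 25.2 and C on the +x side, so C = (25.20, 0.000). The tangent condition forces JC to be normal to TC, so J = C + (0, 11.3) = (25.20, 11.30). On A1, C sits at bearing -90° from J; a 127° counterclockwise sweep puts M at bearing 37°, so M = J + 11.3·(cos 37°, sin 37°) = (34.22, 18.10). Tangency of A1 to MA means the radius JM is perpendicular to MA, so MA runs along (−sin 37°, cos 37°); with |MA| = 25.1, A = (19.12, 38.15). Then |CA| = |A − C| = 38.63.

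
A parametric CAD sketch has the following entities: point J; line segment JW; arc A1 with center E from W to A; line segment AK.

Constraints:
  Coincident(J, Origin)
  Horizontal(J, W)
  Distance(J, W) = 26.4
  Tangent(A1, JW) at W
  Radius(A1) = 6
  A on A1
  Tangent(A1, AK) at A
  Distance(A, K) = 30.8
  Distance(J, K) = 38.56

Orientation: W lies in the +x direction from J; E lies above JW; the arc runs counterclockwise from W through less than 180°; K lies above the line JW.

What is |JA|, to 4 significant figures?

32.81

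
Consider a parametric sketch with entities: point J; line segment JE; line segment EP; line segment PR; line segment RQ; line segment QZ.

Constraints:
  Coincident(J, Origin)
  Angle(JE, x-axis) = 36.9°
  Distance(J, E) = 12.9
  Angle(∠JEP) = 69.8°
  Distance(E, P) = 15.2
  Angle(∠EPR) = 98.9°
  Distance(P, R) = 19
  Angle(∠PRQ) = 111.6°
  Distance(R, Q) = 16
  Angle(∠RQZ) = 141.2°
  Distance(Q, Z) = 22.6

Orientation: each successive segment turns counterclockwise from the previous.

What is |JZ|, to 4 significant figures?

25.25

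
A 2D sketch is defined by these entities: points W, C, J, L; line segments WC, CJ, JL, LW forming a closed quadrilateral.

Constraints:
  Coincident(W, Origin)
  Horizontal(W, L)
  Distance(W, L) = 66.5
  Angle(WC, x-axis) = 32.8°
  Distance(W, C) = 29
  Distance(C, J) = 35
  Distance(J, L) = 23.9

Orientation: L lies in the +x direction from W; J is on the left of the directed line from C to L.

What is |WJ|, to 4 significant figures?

62.89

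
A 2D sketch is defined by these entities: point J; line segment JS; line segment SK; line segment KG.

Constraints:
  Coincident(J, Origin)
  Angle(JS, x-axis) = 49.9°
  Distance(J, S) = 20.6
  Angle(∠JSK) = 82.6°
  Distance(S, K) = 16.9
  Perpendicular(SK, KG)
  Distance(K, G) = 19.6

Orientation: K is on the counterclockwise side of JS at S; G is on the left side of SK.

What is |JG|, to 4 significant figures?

14.27

∠JSK = 82.6°, so SK runs at 49.9° + (180° − 82.6°) = 147.3° from the x-axis; with |SK| = 16.9, K = S + 16.9·(cos 147.3°, sin 147.3°) = (-0.9526, 24.89). SK is perpendicular to KG; with |KG| = 19.6 on the left of SK, G = K + 19.6·(-0.5402, -0.8415) = (-11.54, 8.394). Then |JG| = |G − J| = 14.27.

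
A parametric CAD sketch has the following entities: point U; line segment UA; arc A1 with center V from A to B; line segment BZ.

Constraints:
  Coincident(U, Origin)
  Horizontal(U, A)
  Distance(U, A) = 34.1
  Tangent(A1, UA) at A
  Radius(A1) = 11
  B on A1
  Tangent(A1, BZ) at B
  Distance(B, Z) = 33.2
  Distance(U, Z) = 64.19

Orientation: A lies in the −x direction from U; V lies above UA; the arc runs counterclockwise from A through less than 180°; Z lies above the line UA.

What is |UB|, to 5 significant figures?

31.492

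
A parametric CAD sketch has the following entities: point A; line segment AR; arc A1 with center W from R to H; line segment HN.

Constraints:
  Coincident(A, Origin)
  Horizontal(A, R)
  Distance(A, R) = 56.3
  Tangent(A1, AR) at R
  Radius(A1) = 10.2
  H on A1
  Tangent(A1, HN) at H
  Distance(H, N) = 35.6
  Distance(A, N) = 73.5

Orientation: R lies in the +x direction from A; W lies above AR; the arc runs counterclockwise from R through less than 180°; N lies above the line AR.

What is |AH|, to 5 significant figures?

67.374

A is at the origin; AR is horizontal with |AR| = 56.3 and R on the +x side, so R = (56.300, 0.0000). The tangent condition forces WR to be normal to AR, so W = R + (0, 10.2) = (56.300, 10.200). Since WH ⟂ HN (tangency), |WN| = √(10.2² + 35.6²) = 37.032 regardless of where H sits on A1. So N lies on both circle(A, 73.5) and circle(W, 37.032); the above-AR intersection is N = (56.315, 47.232). H is the foot of the tangent from N: H = (66.107, 13.006).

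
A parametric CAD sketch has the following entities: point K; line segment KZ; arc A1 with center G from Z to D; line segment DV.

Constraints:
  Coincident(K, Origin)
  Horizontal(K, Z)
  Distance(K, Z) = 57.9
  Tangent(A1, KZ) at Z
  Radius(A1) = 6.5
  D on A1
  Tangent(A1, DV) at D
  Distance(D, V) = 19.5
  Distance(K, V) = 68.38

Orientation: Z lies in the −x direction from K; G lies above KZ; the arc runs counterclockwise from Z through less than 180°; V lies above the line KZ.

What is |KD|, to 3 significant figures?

53.4

K is at the origin; KZ is horizontal with |KZ| = 57.9 and Z on the −x side, so Z = (-57.9, 0.00). A1 meets KZ tangentially, so GZ is at right angles to KZ, so G = Z + (0, 6.5) = (-57.9, 6.50). Since GD ⟂ DV (tangency), |GV| = √(6.5² + 19.5²) = 20.6 regardless of where D sits on A1. So V lies on both circle(K, 68.38) and circle(G, 20.6); the above-KZ intersection is V = (-63.1, 26.4). D is the foot of the tangent from V: D = (-52.5, 10.0).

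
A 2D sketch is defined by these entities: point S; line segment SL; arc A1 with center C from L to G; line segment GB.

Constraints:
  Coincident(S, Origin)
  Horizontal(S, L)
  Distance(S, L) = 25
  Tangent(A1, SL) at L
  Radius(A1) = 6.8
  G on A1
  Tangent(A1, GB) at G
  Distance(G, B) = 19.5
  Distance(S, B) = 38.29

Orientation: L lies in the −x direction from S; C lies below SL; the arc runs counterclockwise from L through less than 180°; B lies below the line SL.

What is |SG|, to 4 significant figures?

32.71

S is at the origin; S and L share the same y with |SL| = 25.0 and L on the −x side, so L = (-25.00, 0.000). A1 meets SL tangentially, so CL is at right angles to SL, so C = L + (0, -6.8) = (-25.00, -6.800). Since CG ⟂ GB (tangency), |CB| = √(6.8² + 19.5²) = 20.65 regardless of where G sits on A1. So B lies on both circle(S, 38.29) and circle(C, 20.65); the below-SL intersection is B = (-26.77, -27.38). G is the foot of the tangent from B: G = (-31.59, -8.480).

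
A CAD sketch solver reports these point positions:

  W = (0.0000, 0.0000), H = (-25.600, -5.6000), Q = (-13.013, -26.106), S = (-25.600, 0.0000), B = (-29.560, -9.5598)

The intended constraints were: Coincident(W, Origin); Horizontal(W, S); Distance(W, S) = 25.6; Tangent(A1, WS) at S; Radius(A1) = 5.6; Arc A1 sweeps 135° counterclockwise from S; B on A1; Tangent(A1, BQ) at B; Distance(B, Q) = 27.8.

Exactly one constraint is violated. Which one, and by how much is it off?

Distance(B, Q) = 27.8 — off by 4.40.

W = (0.00, 0.00) ✓; W.y = 0.00, S.y = 0.00 ✓; |WS| = 25.60 ✓; ∠(HS, SW) = 90.00° ✓; |HS| = 5.600 ✓; bearing(H→B) − bearing(H→S) = 135.0° ✓; |HB| = 5.600 ✓; ∠(HB, BQ) = 90.00° ✓; |BQ| = 23.40 ✗.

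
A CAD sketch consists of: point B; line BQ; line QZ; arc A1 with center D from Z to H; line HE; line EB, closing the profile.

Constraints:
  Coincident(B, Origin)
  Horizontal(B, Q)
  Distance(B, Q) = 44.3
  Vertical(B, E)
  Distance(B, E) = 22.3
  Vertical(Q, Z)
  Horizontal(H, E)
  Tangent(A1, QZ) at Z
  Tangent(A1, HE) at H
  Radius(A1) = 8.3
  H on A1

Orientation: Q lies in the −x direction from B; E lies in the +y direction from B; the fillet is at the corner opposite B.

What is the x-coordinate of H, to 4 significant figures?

-36.00

B is at the origin; BQ is horizontal with |BQ| = 44.3 and Q on the −x side, so Q = (-44.30, 0.000). BE is vertical with |BE| = 22.3 and E on the +y side, so E = (0.000, 22.30). The virtual corner opposite B is at (-44.30, 22.30). Since A1 is tangent to QZ there, DZ ⟂ QZ and A1 meets HE tangentially, so DH is at right angles to HE, with radius 8.3, so the center D sits 8.3 in from both sides at D = (-36.00, 14.00). That places the tangent points at Z = (-44.30, 14.00) on QZ and H = (-36.00, 22.30) on HE. So H.x = -36.00.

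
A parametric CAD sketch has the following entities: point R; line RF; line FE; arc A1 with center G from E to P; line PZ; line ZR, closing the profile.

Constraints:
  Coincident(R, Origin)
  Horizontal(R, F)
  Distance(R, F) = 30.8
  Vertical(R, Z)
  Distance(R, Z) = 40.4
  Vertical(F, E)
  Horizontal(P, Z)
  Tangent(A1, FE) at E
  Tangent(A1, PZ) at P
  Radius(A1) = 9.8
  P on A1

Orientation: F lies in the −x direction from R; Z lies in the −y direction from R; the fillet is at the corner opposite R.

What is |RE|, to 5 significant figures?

43.417

R is at the origin; RF is horizontal with |RF| = 30.8 and F on the −x side, so F = (-30.800, 0.0000). R and Z share the same x with |RZ| = 40.4 and Z on the −y side, so Z = (0.0000, -40.400). The virtual corner opposite R is at (-30.800, -40.400). Since A1 is tangent to FE there, GE ⟂ FE and the tangent condition forces GP to be normal to PZ, with radius 9.8, so the center G sits 9.8 in from both sides at G = (-21.000, -30.600). That places the tangent points at E = (-30.800, -30.600) on FE and P = (-21.000, -40.400) on PZ. Then |RE| = |E − R| = 43.417.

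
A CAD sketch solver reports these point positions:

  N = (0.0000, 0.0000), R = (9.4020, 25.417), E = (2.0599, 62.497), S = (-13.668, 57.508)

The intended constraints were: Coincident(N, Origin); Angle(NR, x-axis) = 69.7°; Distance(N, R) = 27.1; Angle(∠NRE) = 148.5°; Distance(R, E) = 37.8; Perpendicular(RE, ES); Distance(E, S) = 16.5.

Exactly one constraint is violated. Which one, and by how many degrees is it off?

Perpendicular(RE, ES) — off by 6.40°.

N = (0.00, 0.00) ✓; NR at 69.70° ✓; |NR| = 27.10 ✓; ∠NRE = 148.5° ✓; |RE| = 37.80 ✓; ∠(RE, ES) = 96.40° ✗; |ES| = 16.50 ✓.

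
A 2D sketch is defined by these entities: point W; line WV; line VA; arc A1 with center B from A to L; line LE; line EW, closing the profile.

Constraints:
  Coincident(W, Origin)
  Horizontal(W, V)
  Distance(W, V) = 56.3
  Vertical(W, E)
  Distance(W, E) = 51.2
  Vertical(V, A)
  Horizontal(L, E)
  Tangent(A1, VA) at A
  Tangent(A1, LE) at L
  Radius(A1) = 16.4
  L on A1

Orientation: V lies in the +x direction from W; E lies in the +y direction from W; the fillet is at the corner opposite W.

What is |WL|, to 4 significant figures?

64.91

W is at the origin; WV is horizontal with |WV| = 56.3 and V on the +x side, so V = (56.30, 0.000). W and E share the same x with |WE| = 51.2 and E on the +y side, so E = (0.000, 51.20). The virtual corner opposite W is at (56.30, 51.20). A1 meets VA tangentially, so BA is at right angles to VA and A1 meets LE tangentially, so BL is at right angles to LE, with radius 16.4, so the center B sits 16.4 in from both sides at B = (39.90, 34.80). That places the tangent points at A = (56.30, 34.80) on VA and L = (39.90, 51.20) on LE. Then |WL| = |L − W| = 64.91.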